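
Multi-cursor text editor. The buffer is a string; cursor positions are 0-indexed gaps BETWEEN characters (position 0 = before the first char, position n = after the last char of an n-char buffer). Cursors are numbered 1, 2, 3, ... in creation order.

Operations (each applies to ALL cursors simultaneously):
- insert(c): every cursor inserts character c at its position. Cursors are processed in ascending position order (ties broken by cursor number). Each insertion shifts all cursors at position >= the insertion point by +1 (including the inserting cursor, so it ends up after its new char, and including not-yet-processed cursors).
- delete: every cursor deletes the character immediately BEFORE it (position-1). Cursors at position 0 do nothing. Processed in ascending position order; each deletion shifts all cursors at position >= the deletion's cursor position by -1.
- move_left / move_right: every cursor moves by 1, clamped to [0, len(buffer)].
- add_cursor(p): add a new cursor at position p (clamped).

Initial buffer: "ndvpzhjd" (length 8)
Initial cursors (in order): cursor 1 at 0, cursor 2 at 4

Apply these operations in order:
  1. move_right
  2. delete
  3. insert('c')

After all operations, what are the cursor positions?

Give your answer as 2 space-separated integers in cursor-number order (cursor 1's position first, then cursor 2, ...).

Answer: 1 5

Derivation:
After op 1 (move_right): buffer="ndvpzhjd" (len 8), cursors c1@1 c2@5, authorship ........
After op 2 (delete): buffer="dvphjd" (len 6), cursors c1@0 c2@3, authorship ......
After op 3 (insert('c')): buffer="cdvpchjd" (len 8), cursors c1@1 c2@5, authorship 1...2...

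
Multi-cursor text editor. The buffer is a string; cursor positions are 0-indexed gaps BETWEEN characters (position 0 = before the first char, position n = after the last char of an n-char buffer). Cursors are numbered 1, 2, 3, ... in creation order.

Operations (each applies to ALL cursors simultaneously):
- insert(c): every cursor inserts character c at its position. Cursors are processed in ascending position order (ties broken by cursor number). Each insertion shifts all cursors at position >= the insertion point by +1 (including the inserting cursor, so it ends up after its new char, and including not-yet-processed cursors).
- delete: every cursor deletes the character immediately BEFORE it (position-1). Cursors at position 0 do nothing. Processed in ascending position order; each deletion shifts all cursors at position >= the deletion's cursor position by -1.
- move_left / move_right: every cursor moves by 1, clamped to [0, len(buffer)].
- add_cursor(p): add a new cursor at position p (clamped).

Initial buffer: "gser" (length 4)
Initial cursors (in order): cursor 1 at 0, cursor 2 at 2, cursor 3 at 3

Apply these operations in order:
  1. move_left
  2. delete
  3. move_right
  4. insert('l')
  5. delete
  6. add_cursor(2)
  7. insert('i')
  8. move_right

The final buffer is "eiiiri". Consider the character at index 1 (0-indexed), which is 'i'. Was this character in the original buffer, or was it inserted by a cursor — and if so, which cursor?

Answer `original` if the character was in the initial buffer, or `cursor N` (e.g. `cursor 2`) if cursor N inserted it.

Answer: cursor 1

Derivation:
After op 1 (move_left): buffer="gser" (len 4), cursors c1@0 c2@1 c3@2, authorship ....
After op 2 (delete): buffer="er" (len 2), cursors c1@0 c2@0 c3@0, authorship ..
After op 3 (move_right): buffer="er" (len 2), cursors c1@1 c2@1 c3@1, authorship ..
After op 4 (insert('l')): buffer="elllr" (len 5), cursors c1@4 c2@4 c3@4, authorship .123.
After op 5 (delete): buffer="er" (len 2), cursors c1@1 c2@1 c3@1, authorship ..
After op 6 (add_cursor(2)): buffer="er" (len 2), cursors c1@1 c2@1 c3@1 c4@2, authorship ..
After op 7 (insert('i')): buffer="eiiiri" (len 6), cursors c1@4 c2@4 c3@4 c4@6, authorship .123.4
After op 8 (move_right): buffer="eiiiri" (len 6), cursors c1@5 c2@5 c3@5 c4@6, authorship .123.4
Authorship (.=original, N=cursor N): . 1 2 3 . 4
Index 1: author = 1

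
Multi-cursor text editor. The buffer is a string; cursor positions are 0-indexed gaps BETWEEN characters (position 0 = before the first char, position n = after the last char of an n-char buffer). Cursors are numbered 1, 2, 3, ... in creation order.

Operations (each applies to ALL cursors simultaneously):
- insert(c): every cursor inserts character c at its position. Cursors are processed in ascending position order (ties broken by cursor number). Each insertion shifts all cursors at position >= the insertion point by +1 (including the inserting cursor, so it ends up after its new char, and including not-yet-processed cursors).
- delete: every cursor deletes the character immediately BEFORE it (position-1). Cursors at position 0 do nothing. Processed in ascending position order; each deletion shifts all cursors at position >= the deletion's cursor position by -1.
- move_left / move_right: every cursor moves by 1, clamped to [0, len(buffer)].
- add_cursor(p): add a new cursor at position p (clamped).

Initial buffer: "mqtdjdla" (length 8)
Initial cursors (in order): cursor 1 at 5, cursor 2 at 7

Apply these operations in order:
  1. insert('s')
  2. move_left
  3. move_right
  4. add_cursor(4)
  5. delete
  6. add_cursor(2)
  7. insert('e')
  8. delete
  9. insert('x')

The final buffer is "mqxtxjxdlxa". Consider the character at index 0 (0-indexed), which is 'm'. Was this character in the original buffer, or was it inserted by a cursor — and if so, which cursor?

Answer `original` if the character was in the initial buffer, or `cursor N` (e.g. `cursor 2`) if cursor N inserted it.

After op 1 (insert('s')): buffer="mqtdjsdlsa" (len 10), cursors c1@6 c2@9, authorship .....1..2.
After op 2 (move_left): buffer="mqtdjsdlsa" (len 10), cursors c1@5 c2@8, authorship .....1..2.
After op 3 (move_right): buffer="mqtdjsdlsa" (len 10), cursors c1@6 c2@9, authorship .....1..2.
After op 4 (add_cursor(4)): buffer="mqtdjsdlsa" (len 10), cursors c3@4 c1@6 c2@9, authorship .....1..2.
After op 5 (delete): buffer="mqtjdla" (len 7), cursors c3@3 c1@4 c2@6, authorship .......
After op 6 (add_cursor(2)): buffer="mqtjdla" (len 7), cursors c4@2 c3@3 c1@4 c2@6, authorship .......
After op 7 (insert('e')): buffer="mqetejedlea" (len 11), cursors c4@3 c3@5 c1@7 c2@10, authorship ..4.3.1..2.
After op 8 (delete): buffer="mqtjdla" (len 7), cursors c4@2 c3@3 c1@4 c2@6, authorship .......
After op 9 (insert('x')): buffer="mqxtxjxdlxa" (len 11), cursors c4@3 c3@5 c1@7 c2@10, authorship ..4.3.1..2.
Authorship (.=original, N=cursor N): . . 4 . 3 . 1 . . 2 .
Index 0: author = original

Answer: original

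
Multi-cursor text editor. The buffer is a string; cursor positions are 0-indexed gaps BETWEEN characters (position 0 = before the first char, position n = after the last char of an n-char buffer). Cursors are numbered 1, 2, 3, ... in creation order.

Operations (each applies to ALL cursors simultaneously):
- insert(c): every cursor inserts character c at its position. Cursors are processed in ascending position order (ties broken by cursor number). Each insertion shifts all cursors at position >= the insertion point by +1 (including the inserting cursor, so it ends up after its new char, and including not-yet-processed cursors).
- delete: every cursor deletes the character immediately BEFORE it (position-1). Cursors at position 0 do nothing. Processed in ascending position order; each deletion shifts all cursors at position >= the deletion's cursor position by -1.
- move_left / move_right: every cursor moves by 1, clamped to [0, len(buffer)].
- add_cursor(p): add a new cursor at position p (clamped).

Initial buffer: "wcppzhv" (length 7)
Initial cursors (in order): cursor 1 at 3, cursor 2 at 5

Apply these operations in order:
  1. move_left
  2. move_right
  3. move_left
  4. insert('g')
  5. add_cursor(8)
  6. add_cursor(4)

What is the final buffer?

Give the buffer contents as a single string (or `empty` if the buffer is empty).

After op 1 (move_left): buffer="wcppzhv" (len 7), cursors c1@2 c2@4, authorship .......
After op 2 (move_right): buffer="wcppzhv" (len 7), cursors c1@3 c2@5, authorship .......
After op 3 (move_left): buffer="wcppzhv" (len 7), cursors c1@2 c2@4, authorship .......
After op 4 (insert('g')): buffer="wcgppgzhv" (len 9), cursors c1@3 c2@6, authorship ..1..2...
After op 5 (add_cursor(8)): buffer="wcgppgzhv" (len 9), cursors c1@3 c2@6 c3@8, authorship ..1..2...
After op 6 (add_cursor(4)): buffer="wcgppgzhv" (len 9), cursors c1@3 c4@4 c2@6 c3@8, authorship ..1..2...

Answer: wcgppgzhv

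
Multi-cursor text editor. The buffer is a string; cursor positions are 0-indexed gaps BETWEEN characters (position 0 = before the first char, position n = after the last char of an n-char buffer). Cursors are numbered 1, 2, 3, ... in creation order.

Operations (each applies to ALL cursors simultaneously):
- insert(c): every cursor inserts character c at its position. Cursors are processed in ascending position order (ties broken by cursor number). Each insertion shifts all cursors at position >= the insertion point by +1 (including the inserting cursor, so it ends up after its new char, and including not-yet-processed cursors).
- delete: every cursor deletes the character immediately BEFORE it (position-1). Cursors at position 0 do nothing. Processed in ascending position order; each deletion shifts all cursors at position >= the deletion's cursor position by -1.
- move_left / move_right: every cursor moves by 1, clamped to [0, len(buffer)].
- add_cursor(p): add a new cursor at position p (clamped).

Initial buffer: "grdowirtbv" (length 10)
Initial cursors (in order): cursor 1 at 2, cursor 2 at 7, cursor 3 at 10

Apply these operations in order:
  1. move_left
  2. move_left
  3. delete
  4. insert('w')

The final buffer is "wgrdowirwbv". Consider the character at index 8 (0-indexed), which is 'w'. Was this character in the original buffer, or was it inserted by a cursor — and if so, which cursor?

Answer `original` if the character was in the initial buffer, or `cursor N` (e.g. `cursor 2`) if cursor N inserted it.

Answer: cursor 3

Derivation:
After op 1 (move_left): buffer="grdowirtbv" (len 10), cursors c1@1 c2@6 c3@9, authorship ..........
After op 2 (move_left): buffer="grdowirtbv" (len 10), cursors c1@0 c2@5 c3@8, authorship ..........
After op 3 (delete): buffer="grdoirbv" (len 8), cursors c1@0 c2@4 c3@6, authorship ........
After op 4 (insert('w')): buffer="wgrdowirwbv" (len 11), cursors c1@1 c2@6 c3@9, authorship 1....2..3..
Authorship (.=original, N=cursor N): 1 . . . . 2 . . 3 . .
Index 8: author = 3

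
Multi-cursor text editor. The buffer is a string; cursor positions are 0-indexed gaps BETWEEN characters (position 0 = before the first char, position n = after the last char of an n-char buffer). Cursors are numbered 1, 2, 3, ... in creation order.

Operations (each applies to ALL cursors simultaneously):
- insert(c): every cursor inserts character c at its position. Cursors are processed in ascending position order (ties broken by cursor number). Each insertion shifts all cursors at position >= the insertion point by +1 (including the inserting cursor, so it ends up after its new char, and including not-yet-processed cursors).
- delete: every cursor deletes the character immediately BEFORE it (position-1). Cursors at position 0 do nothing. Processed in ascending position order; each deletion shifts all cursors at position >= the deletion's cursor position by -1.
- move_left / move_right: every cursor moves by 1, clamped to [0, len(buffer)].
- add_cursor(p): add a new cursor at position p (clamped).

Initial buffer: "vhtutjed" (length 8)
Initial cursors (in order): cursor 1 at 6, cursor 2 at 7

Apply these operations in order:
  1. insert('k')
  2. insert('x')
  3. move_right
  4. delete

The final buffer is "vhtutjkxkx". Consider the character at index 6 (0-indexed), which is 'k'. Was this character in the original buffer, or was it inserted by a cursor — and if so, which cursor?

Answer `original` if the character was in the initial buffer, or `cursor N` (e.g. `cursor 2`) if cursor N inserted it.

Answer: cursor 1

Derivation:
After op 1 (insert('k')): buffer="vhtutjkekd" (len 10), cursors c1@7 c2@9, authorship ......1.2.
After op 2 (insert('x')): buffer="vhtutjkxekxd" (len 12), cursors c1@8 c2@11, authorship ......11.22.
After op 3 (move_right): buffer="vhtutjkxekxd" (len 12), cursors c1@9 c2@12, authorship ......11.22.
After op 4 (delete): buffer="vhtutjkxkx" (len 10), cursors c1@8 c2@10, authorship ......1122
Authorship (.=original, N=cursor N): . . . . . . 1 1 2 2
Index 6: author = 1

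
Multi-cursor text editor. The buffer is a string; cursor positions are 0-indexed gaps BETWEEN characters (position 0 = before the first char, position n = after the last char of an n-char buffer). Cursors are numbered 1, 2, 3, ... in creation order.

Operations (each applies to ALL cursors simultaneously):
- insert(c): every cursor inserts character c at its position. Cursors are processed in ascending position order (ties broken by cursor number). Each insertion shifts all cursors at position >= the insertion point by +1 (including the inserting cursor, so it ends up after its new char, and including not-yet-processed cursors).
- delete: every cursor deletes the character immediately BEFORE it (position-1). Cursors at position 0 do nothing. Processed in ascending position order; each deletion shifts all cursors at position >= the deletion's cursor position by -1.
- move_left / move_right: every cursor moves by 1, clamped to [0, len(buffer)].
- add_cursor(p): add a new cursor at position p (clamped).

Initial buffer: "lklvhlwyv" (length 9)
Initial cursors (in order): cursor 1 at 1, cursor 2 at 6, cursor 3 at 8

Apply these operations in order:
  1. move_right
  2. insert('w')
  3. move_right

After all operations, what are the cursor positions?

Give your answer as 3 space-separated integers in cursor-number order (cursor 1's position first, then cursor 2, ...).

Answer: 4 10 12

Derivation:
After op 1 (move_right): buffer="lklvhlwyv" (len 9), cursors c1@2 c2@7 c3@9, authorship .........
After op 2 (insert('w')): buffer="lkwlvhlwwyvw" (len 12), cursors c1@3 c2@9 c3@12, authorship ..1.....2..3
After op 3 (move_right): buffer="lkwlvhlwwyvw" (len 12), cursors c1@4 c2@10 c3@12, authorship ..1.....2..3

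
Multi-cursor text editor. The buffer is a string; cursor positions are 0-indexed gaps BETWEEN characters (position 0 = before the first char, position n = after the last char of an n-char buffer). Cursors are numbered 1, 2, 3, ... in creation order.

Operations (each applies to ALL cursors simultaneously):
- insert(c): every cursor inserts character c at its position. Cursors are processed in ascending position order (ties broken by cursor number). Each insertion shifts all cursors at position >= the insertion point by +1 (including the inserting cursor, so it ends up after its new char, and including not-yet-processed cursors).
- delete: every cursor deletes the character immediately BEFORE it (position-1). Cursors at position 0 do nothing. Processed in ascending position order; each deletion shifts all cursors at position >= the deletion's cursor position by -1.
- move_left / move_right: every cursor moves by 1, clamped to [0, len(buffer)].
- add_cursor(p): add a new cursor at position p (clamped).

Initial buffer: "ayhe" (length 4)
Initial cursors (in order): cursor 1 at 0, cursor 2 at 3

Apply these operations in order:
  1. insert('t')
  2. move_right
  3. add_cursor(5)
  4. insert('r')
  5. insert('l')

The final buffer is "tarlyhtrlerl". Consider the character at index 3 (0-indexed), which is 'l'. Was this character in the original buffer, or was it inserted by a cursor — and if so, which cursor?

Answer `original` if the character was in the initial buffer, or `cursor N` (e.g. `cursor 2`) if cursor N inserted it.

After op 1 (insert('t')): buffer="tayhte" (len 6), cursors c1@1 c2@5, authorship 1...2.
After op 2 (move_right): buffer="tayhte" (len 6), cursors c1@2 c2@6, authorship 1...2.
After op 3 (add_cursor(5)): buffer="tayhte" (len 6), cursors c1@2 c3@5 c2@6, authorship 1...2.
After op 4 (insert('r')): buffer="taryhtrer" (len 9), cursors c1@3 c3@7 c2@9, authorship 1.1..23.2
After op 5 (insert('l')): buffer="tarlyhtrlerl" (len 12), cursors c1@4 c3@9 c2@12, authorship 1.11..233.22
Authorship (.=original, N=cursor N): 1 . 1 1 . . 2 3 3 . 2 2
Index 3: author = 1

Answer: cursor 1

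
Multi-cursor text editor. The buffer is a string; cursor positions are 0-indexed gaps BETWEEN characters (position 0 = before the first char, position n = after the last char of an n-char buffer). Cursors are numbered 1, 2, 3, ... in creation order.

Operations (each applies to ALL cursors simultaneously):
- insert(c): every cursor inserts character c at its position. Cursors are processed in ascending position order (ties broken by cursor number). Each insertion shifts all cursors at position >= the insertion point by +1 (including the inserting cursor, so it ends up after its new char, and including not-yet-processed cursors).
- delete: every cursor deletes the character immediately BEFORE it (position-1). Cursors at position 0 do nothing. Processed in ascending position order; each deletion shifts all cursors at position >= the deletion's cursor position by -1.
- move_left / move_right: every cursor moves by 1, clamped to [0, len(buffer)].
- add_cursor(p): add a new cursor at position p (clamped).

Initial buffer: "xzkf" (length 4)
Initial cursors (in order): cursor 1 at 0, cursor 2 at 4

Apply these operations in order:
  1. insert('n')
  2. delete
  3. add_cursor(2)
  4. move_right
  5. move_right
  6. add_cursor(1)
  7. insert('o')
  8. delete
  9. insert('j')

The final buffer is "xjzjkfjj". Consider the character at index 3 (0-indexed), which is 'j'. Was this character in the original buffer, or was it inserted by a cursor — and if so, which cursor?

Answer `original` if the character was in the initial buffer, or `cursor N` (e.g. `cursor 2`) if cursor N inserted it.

Answer: cursor 1

Derivation:
After op 1 (insert('n')): buffer="nxzkfn" (len 6), cursors c1@1 c2@6, authorship 1....2
After op 2 (delete): buffer="xzkf" (len 4), cursors c1@0 c2@4, authorship ....
After op 3 (add_cursor(2)): buffer="xzkf" (len 4), cursors c1@0 c3@2 c2@4, authorship ....
After op 4 (move_right): buffer="xzkf" (len 4), cursors c1@1 c3@3 c2@4, authorship ....
After op 5 (move_right): buffer="xzkf" (len 4), cursors c1@2 c2@4 c3@4, authorship ....
After op 6 (add_cursor(1)): buffer="xzkf" (len 4), cursors c4@1 c1@2 c2@4 c3@4, authorship ....
After op 7 (insert('o')): buffer="xozokfoo" (len 8), cursors c4@2 c1@4 c2@8 c3@8, authorship .4.1..23
After op 8 (delete): buffer="xzkf" (len 4), cursors c4@1 c1@2 c2@4 c3@4, authorship ....
After op 9 (insert('j')): buffer="xjzjkfjj" (len 8), cursors c4@2 c1@4 c2@8 c3@8, authorship .4.1..23
Authorship (.=original, N=cursor N): . 4 . 1 . . 2 3
Index 3: author = 1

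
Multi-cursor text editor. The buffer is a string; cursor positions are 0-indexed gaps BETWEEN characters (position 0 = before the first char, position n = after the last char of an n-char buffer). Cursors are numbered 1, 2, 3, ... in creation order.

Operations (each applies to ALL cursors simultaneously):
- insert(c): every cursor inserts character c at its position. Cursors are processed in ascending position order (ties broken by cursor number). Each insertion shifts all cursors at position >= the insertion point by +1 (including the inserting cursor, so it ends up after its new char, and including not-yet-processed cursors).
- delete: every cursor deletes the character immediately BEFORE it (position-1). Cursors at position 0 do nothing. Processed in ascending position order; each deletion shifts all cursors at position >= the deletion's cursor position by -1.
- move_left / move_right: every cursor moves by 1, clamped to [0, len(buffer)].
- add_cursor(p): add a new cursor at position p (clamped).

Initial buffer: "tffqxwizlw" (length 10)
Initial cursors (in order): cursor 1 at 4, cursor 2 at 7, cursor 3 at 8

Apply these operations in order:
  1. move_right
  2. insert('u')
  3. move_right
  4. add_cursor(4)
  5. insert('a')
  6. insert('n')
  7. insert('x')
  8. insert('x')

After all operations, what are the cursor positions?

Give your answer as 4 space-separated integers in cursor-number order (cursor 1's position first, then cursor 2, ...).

After op 1 (move_right): buffer="tffqxwizlw" (len 10), cursors c1@5 c2@8 c3@9, authorship ..........
After op 2 (insert('u')): buffer="tffqxuwizuluw" (len 13), cursors c1@6 c2@10 c3@12, authorship .....1...2.3.
After op 3 (move_right): buffer="tffqxuwizuluw" (len 13), cursors c1@7 c2@11 c3@13, authorship .....1...2.3.
After op 4 (add_cursor(4)): buffer="tffqxuwizuluw" (len 13), cursors c4@4 c1@7 c2@11 c3@13, authorship .....1...2.3.
After op 5 (insert('a')): buffer="tffqaxuwaizulauwa" (len 17), cursors c4@5 c1@9 c2@14 c3@17, authorship ....4.1.1..2.23.3
After op 6 (insert('n')): buffer="tffqanxuwanizulanuwan" (len 21), cursors c4@6 c1@11 c2@17 c3@21, authorship ....44.1.11..2.223.33
After op 7 (insert('x')): buffer="tffqanxxuwanxizulanxuwanx" (len 25), cursors c4@7 c1@13 c2@20 c3@25, authorship ....444.1.111..2.2223.333
After op 8 (insert('x')): buffer="tffqanxxxuwanxxizulanxxuwanxx" (len 29), cursors c4@8 c1@15 c2@23 c3@29, authorship ....4444.1.1111..2.22223.3333

Answer: 15 23 29 8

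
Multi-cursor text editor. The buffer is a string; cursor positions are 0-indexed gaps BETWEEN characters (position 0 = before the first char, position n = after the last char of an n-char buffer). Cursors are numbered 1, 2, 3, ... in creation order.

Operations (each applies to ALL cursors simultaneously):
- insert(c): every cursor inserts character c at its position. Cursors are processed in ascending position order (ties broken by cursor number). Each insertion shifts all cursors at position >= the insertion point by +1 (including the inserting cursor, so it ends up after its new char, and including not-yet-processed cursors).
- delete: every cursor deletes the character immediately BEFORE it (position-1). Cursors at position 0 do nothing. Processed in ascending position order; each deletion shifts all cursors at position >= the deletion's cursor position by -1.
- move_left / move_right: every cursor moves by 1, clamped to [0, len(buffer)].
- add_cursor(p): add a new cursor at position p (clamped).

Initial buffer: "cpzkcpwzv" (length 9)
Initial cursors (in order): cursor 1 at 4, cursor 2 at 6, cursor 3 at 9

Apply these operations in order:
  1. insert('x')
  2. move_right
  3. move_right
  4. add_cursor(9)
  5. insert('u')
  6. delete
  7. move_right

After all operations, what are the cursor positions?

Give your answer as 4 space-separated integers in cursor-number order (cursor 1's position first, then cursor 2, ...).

After op 1 (insert('x')): buffer="cpzkxcpxwzvx" (len 12), cursors c1@5 c2@8 c3@12, authorship ....1..2...3
After op 2 (move_right): buffer="cpzkxcpxwzvx" (len 12), cursors c1@6 c2@9 c3@12, authorship ....1..2...3
After op 3 (move_right): buffer="cpzkxcpxwzvx" (len 12), cursors c1@7 c2@10 c3@12, authorship ....1..2...3
After op 4 (add_cursor(9)): buffer="cpzkxcpxwzvx" (len 12), cursors c1@7 c4@9 c2@10 c3@12, authorship ....1..2...3
After op 5 (insert('u')): buffer="cpzkxcpuxwuzuvxu" (len 16), cursors c1@8 c4@11 c2@13 c3@16, authorship ....1..12.4.2.33
After op 6 (delete): buffer="cpzkxcpxwzvx" (len 12), cursors c1@7 c4@9 c2@10 c3@12, authorship ....1..2...3
After op 7 (move_right): buffer="cpzkxcpxwzvx" (len 12), cursors c1@8 c4@10 c2@11 c3@12, authorship ....1..2...3

Answer: 8 11 12 10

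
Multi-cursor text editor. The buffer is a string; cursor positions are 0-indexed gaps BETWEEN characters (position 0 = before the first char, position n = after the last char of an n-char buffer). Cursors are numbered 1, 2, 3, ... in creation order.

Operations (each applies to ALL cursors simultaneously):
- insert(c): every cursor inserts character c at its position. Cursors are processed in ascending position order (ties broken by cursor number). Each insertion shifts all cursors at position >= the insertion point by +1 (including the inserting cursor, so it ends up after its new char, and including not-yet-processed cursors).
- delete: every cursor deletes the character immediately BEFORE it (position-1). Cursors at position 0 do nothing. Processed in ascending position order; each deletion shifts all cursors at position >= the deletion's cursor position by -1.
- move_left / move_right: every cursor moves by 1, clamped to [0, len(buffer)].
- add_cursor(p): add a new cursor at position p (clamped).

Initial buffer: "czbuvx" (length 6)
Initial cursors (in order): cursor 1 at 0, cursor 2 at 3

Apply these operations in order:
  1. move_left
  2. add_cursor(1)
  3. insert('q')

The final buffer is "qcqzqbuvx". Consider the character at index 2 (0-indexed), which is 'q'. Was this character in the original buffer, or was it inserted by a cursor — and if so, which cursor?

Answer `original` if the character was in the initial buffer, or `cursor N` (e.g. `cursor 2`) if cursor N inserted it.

After op 1 (move_left): buffer="czbuvx" (len 6), cursors c1@0 c2@2, authorship ......
After op 2 (add_cursor(1)): buffer="czbuvx" (len 6), cursors c1@0 c3@1 c2@2, authorship ......
After op 3 (insert('q')): buffer="qcqzqbuvx" (len 9), cursors c1@1 c3@3 c2@5, authorship 1.3.2....
Authorship (.=original, N=cursor N): 1 . 3 . 2 . . . .
Index 2: author = 3

Answer: cursor 3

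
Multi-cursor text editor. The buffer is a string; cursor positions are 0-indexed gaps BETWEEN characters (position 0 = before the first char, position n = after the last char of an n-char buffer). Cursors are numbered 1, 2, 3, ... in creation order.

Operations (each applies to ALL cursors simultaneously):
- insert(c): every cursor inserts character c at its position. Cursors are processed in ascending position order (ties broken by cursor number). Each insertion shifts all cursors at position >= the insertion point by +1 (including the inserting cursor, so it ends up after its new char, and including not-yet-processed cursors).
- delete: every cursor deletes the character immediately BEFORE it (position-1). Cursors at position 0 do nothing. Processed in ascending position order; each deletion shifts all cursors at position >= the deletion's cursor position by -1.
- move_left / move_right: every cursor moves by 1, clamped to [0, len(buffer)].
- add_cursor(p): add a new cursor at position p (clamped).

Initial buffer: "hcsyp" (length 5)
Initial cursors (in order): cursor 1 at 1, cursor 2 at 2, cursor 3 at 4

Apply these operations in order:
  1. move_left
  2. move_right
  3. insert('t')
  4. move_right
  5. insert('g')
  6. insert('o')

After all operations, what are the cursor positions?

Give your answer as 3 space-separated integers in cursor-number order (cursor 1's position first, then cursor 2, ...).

Answer: 5 9 14

Derivation:
After op 1 (move_left): buffer="hcsyp" (len 5), cursors c1@0 c2@1 c3@3, authorship .....
After op 2 (move_right): buffer="hcsyp" (len 5), cursors c1@1 c2@2 c3@4, authorship .....
After op 3 (insert('t')): buffer="htctsytp" (len 8), cursors c1@2 c2@4 c3@7, authorship .1.2..3.
After op 4 (move_right): buffer="htctsytp" (len 8), cursors c1@3 c2@5 c3@8, authorship .1.2..3.
After op 5 (insert('g')): buffer="htcgtsgytpg" (len 11), cursors c1@4 c2@7 c3@11, authorship .1.12.2.3.3
After op 6 (insert('o')): buffer="htcgotsgoytpgo" (len 14), cursors c1@5 c2@9 c3@14, authorship .1.112.22.3.33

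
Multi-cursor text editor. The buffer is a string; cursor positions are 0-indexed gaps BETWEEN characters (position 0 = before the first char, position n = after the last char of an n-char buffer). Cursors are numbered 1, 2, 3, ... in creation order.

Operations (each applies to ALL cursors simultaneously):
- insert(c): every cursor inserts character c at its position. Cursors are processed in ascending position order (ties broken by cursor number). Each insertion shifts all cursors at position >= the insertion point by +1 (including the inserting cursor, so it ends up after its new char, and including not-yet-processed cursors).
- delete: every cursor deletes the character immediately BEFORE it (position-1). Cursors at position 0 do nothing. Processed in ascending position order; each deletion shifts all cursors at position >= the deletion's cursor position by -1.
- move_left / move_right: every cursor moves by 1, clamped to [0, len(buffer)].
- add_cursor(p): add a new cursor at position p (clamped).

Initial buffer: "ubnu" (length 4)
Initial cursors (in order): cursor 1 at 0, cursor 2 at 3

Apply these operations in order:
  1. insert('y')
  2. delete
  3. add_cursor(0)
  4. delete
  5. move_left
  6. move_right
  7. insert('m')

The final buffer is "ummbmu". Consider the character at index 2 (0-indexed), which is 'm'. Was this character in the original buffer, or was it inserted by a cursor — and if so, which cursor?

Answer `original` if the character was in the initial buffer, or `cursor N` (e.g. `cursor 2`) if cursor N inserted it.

Answer: cursor 3

Derivation:
After op 1 (insert('y')): buffer="yubnyu" (len 6), cursors c1@1 c2@5, authorship 1...2.
After op 2 (delete): buffer="ubnu" (len 4), cursors c1@0 c2@3, authorship ....
After op 3 (add_cursor(0)): buffer="ubnu" (len 4), cursors c1@0 c3@0 c2@3, authorship ....
After op 4 (delete): buffer="ubu" (len 3), cursors c1@0 c3@0 c2@2, authorship ...
After op 5 (move_left): buffer="ubu" (len 3), cursors c1@0 c3@0 c2@1, authorship ...
After op 6 (move_right): buffer="ubu" (len 3), cursors c1@1 c3@1 c2@2, authorship ...
After op 7 (insert('m')): buffer="ummbmu" (len 6), cursors c1@3 c3@3 c2@5, authorship .13.2.
Authorship (.=original, N=cursor N): . 1 3 . 2 .
Index 2: author = 3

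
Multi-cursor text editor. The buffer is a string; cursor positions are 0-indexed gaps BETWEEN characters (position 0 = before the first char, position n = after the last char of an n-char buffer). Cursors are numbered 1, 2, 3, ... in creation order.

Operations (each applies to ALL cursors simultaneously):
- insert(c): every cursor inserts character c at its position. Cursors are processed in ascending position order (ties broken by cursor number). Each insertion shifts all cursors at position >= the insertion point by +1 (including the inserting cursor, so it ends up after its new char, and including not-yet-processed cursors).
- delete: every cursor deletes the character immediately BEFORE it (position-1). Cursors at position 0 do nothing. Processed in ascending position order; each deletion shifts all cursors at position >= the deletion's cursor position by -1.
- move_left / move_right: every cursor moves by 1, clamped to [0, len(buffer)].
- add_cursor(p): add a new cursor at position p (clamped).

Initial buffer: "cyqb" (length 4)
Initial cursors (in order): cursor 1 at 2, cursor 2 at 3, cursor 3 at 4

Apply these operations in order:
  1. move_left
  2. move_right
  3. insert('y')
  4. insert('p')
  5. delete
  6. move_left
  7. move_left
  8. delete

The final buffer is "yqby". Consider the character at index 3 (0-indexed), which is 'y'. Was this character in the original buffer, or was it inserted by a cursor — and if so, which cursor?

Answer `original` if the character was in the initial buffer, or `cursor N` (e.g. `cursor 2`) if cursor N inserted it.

Answer: cursor 3

Derivation:
After op 1 (move_left): buffer="cyqb" (len 4), cursors c1@1 c2@2 c3@3, authorship ....
After op 2 (move_right): buffer="cyqb" (len 4), cursors c1@2 c2@3 c3@4, authorship ....
After op 3 (insert('y')): buffer="cyyqyby" (len 7), cursors c1@3 c2@5 c3@7, authorship ..1.2.3
After op 4 (insert('p')): buffer="cyypqypbyp" (len 10), cursors c1@4 c2@7 c3@10, authorship ..11.22.33
After op 5 (delete): buffer="cyyqyby" (len 7), cursors c1@3 c2@5 c3@7, authorship ..1.2.3
After op 6 (move_left): buffer="cyyqyby" (len 7), cursors c1@2 c2@4 c3@6, authorship ..1.2.3
After op 7 (move_left): buffer="cyyqyby" (len 7), cursors c1@1 c2@3 c3@5, authorship ..1.2.3
After op 8 (delete): buffer="yqby" (len 4), cursors c1@0 c2@1 c3@2, authorship ...3
Authorship (.=original, N=cursor N): . . . 3
Index 3: author = 3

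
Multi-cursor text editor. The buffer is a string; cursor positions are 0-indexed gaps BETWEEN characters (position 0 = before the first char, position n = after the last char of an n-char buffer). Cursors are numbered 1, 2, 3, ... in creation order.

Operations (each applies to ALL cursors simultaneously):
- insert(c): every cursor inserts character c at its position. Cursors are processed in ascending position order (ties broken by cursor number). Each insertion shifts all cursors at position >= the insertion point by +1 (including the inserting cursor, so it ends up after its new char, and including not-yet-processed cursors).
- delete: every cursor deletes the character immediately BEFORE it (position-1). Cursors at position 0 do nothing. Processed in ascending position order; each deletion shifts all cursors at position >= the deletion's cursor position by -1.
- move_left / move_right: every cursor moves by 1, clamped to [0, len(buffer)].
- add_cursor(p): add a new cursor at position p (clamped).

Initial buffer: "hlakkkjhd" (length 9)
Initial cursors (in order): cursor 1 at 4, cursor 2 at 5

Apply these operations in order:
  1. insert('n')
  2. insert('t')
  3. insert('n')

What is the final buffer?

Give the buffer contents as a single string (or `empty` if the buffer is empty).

After op 1 (insert('n')): buffer="hlaknknkjhd" (len 11), cursors c1@5 c2@7, authorship ....1.2....
After op 2 (insert('t')): buffer="hlakntkntkjhd" (len 13), cursors c1@6 c2@9, authorship ....11.22....
After op 3 (insert('n')): buffer="hlakntnkntnkjhd" (len 15), cursors c1@7 c2@11, authorship ....111.222....

Answer: hlakntnkntnkjhd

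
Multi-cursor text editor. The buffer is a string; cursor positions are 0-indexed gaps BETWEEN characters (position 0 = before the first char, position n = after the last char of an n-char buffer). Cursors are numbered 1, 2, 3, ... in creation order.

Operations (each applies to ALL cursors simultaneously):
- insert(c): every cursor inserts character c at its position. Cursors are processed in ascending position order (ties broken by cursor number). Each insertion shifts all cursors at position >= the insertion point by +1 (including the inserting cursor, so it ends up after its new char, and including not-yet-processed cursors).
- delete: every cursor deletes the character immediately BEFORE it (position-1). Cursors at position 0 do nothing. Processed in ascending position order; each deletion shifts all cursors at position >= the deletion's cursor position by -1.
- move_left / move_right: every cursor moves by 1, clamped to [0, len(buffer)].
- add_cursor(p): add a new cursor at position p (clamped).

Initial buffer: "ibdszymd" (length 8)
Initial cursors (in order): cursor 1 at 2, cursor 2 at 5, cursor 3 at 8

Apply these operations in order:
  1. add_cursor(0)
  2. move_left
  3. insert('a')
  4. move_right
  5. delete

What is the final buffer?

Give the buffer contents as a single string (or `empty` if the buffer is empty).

Answer: aadsayma

Derivation:
After op 1 (add_cursor(0)): buffer="ibdszymd" (len 8), cursors c4@0 c1@2 c2@5 c3@8, authorship ........
After op 2 (move_left): buffer="ibdszymd" (len 8), cursors c4@0 c1@1 c2@4 c3@7, authorship ........
After op 3 (insert('a')): buffer="aiabdsazymad" (len 12), cursors c4@1 c1@3 c2@7 c3@11, authorship 4.1...2...3.
After op 4 (move_right): buffer="aiabdsazymad" (len 12), cursors c4@2 c1@4 c2@8 c3@12, authorship 4.1...2...3.
After op 5 (delete): buffer="aadsayma" (len 8), cursors c4@1 c1@2 c2@5 c3@8, authorship 41..2..3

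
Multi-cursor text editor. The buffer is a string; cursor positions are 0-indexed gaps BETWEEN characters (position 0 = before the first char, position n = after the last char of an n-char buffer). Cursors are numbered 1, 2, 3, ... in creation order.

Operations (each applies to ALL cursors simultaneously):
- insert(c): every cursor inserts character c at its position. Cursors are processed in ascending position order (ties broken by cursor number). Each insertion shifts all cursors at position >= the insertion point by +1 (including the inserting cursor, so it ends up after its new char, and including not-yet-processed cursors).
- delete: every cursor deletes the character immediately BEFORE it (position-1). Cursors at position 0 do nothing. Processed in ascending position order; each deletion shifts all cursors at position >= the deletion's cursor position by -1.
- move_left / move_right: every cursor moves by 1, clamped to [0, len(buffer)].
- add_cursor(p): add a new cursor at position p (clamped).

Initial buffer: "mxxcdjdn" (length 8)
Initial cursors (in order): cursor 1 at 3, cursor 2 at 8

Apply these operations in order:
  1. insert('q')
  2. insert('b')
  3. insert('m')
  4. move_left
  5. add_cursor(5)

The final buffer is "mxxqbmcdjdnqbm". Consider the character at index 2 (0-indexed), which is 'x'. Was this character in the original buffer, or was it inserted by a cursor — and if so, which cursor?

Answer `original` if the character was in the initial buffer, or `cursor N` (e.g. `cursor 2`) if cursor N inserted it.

After op 1 (insert('q')): buffer="mxxqcdjdnq" (len 10), cursors c1@4 c2@10, authorship ...1.....2
After op 2 (insert('b')): buffer="mxxqbcdjdnqb" (len 12), cursors c1@5 c2@12, authorship ...11.....22
After op 3 (insert('m')): buffer="mxxqbmcdjdnqbm" (len 14), cursors c1@6 c2@14, authorship ...111.....222
After op 4 (move_left): buffer="mxxqbmcdjdnqbm" (len 14), cursors c1@5 c2@13, authorship ...111.....222
After op 5 (add_cursor(5)): buffer="mxxqbmcdjdnqbm" (len 14), cursors c1@5 c3@5 c2@13, authorship ...111.....222
Authorship (.=original, N=cursor N): . . . 1 1 1 . . . . . 2 2 2
Index 2: author = original

Answer: original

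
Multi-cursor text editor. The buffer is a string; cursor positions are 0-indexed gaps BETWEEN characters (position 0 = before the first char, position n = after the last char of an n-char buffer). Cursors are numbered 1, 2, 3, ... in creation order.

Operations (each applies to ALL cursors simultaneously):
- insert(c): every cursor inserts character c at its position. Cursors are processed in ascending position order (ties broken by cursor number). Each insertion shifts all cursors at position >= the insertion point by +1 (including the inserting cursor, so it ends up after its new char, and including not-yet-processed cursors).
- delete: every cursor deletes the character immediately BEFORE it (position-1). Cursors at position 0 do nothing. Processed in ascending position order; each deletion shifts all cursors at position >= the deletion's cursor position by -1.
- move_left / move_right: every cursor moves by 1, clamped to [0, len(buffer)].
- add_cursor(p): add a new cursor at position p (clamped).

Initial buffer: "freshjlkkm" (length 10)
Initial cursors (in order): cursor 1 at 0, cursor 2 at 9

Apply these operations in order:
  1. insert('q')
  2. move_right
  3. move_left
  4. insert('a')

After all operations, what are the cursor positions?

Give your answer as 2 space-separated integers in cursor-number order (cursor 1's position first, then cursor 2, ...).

Answer: 2 13

Derivation:
After op 1 (insert('q')): buffer="qfreshjlkkqm" (len 12), cursors c1@1 c2@11, authorship 1.........2.
After op 2 (move_right): buffer="qfreshjlkkqm" (len 12), cursors c1@2 c2@12, authorship 1.........2.
After op 3 (move_left): buffer="qfreshjlkkqm" (len 12), cursors c1@1 c2@11, authorship 1.........2.
After op 4 (insert('a')): buffer="qafreshjlkkqam" (len 14), cursors c1@2 c2@13, authorship 11.........22.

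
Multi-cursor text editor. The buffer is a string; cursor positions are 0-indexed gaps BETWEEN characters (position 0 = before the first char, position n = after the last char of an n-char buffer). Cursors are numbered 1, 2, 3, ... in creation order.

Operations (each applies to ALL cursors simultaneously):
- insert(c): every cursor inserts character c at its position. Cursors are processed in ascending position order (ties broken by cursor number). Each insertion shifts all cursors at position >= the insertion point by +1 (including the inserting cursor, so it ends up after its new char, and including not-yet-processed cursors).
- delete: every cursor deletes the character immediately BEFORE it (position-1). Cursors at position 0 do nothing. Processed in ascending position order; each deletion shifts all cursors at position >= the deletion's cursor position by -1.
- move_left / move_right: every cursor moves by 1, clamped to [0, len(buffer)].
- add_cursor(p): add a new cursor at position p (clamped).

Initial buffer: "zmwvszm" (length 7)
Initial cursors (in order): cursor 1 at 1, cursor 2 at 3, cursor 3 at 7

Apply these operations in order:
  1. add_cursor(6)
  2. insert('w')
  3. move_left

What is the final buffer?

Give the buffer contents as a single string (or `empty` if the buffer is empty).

Answer: zwmwwvszwmw

Derivation:
After op 1 (add_cursor(6)): buffer="zmwvszm" (len 7), cursors c1@1 c2@3 c4@6 c3@7, authorship .......
After op 2 (insert('w')): buffer="zwmwwvszwmw" (len 11), cursors c1@2 c2@5 c4@9 c3@11, authorship .1..2...4.3
After op 3 (move_left): buffer="zwmwwvszwmw" (len 11), cursors c1@1 c2@4 c4@8 c3@10, authorship .1..2...4.3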